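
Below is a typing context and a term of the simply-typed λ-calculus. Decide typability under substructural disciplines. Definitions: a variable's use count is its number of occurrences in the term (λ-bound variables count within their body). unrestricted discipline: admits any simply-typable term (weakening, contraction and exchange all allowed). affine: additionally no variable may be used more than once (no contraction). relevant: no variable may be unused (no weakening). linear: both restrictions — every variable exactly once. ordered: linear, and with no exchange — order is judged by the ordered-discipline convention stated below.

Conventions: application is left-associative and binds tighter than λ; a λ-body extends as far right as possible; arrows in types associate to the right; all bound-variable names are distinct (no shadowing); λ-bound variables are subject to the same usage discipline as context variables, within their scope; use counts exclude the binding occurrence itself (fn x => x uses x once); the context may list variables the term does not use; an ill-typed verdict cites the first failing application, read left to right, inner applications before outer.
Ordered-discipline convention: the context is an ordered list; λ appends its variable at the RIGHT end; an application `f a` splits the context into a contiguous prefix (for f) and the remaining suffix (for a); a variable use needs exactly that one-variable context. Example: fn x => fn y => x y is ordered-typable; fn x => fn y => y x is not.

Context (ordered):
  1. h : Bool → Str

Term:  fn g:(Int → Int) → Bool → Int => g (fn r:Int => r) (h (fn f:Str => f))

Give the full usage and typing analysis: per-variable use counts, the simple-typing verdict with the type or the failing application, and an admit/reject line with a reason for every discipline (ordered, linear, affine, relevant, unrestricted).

counts: h: 1×, g [bound]: 1×, r [bound]: 1×, f [bound]: 1×
left-to-right use order: g, r, h, f
typing: ill-typed: an argument Str → Str mismatches the expected Bool
ordered ✗ (fails simple typing)
linear ✗ (a type mismatch blocks all five)
affine ✗ (the type mismatch rejects it)
relevant ✗ (not simply typable)
unrestricted ✗ (fails simple typing)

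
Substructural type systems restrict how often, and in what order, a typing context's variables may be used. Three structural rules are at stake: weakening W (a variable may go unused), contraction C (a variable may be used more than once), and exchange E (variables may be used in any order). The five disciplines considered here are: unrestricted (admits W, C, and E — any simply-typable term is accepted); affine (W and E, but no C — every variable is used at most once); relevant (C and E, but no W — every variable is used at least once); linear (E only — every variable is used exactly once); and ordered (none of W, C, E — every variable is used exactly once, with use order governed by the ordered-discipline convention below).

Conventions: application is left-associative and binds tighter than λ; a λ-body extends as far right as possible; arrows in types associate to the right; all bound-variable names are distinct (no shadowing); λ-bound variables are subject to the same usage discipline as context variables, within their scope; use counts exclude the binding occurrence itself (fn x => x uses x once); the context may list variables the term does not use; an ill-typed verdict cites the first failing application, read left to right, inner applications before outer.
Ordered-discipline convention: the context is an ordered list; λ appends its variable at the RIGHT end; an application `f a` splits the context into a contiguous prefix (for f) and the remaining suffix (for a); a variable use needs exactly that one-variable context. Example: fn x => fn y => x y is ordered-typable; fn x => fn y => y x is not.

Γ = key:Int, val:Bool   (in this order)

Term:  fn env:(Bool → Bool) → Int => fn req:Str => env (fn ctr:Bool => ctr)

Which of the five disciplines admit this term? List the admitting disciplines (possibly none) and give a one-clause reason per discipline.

admitted in: affine, unrestricted
counts: key: 0×; val: 0×; env (λ-bound): 1×; req (λ-bound): 0×; ctr (λ-bound): 1×
left-to-right use order: env, ctr
typing: well-typed at ((Bool → Bool) → Int) → Str → Int
ordered: ✗ — key, val, req never used (weakening)
linear: ✗ — key, val, req never used (weakening)
affine: ✓ — none of key, val, env, req, ctr used more than once
relevant: ✗ — key, val, req never used (weakening)
unrestricted: ✓ — typability at ((Bool → Bool) → Int) → Str → Int is all that's needed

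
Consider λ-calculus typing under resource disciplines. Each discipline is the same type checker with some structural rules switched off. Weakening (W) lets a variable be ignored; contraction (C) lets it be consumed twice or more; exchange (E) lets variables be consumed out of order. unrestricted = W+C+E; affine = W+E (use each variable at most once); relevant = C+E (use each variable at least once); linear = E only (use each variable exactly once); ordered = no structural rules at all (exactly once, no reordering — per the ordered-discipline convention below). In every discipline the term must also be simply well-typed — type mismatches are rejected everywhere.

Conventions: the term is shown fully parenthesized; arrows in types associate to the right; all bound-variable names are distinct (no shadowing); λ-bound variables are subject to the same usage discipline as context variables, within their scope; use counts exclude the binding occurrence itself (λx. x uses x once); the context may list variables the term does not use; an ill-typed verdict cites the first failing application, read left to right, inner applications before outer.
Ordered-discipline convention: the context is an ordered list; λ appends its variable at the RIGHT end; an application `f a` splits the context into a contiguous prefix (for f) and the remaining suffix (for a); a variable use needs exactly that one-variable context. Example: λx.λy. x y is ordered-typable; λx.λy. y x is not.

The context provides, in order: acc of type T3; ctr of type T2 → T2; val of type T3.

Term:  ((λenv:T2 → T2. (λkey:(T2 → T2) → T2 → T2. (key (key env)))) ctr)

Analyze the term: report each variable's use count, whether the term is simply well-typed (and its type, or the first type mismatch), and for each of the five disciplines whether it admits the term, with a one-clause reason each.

counts: acc: 0; ctr: 1; val: 0; env [bound]: 1; key [bound]: 2
use order (left to right): key, key, env, ctr
typing: ✓ — ((T2 → T2) → T2 → T2) → T2 → T2
ordered ✗ (key ×2 used more than once (contraction); needs weakening: acc, val unused)
linear ✗ (key ×2 used more than once (contraction); needs weakening: acc, val unused)
affine ✗ (key ×2 used more than once (contraction))
relevant ✗ (needs weakening: acc, val unused)
unrestricted ✓ (well-typed at ((T2 → T2) → T2 → T2) → T2 → T2; no restrictions here)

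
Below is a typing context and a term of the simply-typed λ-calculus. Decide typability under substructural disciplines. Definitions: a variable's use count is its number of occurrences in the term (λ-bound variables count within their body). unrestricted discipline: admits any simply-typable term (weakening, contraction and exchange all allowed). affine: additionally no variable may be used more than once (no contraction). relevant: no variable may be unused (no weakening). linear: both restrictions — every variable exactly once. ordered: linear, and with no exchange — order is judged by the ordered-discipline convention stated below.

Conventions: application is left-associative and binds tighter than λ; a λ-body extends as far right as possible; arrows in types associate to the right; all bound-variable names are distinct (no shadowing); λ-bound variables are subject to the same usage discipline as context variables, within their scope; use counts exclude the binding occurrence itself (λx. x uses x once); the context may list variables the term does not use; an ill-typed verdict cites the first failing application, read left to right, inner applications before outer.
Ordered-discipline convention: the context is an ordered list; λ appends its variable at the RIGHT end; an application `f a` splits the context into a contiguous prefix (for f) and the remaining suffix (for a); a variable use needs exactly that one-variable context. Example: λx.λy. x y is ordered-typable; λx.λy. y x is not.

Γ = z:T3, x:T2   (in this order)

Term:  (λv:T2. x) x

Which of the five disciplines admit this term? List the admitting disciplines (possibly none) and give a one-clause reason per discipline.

admitting disciplines: unrestricted
use counts: z: 0×, x: 2×, v (bound): 0×
use order (left to right): x, x
typing: ✓ — T2
ordered: ✗, x ×2 used more than once (contraction); z, v left unused
linear: ✗, x ×2 used more than once (contraction); z, v left unused
affine: ✗, x ×2 used more than once (contraction)
relevant: ✗, z, v left unused
unrestricted: ✓, well-typed at T2; no restrictions here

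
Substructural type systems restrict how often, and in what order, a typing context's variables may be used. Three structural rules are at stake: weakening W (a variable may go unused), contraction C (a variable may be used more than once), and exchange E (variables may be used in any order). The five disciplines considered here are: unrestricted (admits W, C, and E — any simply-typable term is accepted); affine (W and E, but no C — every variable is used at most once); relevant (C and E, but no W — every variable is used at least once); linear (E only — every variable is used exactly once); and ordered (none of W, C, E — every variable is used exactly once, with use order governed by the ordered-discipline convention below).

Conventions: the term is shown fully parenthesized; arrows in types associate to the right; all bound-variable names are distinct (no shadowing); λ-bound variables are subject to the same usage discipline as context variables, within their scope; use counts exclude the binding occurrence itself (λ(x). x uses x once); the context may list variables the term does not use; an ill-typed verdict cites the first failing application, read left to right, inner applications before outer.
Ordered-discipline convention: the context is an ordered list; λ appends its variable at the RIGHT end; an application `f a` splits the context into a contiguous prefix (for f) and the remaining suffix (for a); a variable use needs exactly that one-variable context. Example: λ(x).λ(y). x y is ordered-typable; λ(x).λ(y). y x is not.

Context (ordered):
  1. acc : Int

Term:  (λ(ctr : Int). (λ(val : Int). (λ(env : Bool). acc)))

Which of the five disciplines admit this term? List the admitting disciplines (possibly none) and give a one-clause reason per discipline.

admitted in: affine, unrestricted
usage: acc: 1; ctr (bound): 0; val (bound): 0; env (bound): 0
use order (left to right): acc
typing: the term checks, with type Int -> Int -> Bool -> Int
ordered ✗ (unused: ctr, val, env — weakening required)
linear ✗ (unused: ctr, val, env — weakening required)
affine ✓ (no duplicate uses among acc, ctr, val, env)
relevant ✗ (unused: ctr, val, env — weakening required)
unrestricted ✓ (type-checks (Int -> Int -> Bool -> Int) and nothing is barred)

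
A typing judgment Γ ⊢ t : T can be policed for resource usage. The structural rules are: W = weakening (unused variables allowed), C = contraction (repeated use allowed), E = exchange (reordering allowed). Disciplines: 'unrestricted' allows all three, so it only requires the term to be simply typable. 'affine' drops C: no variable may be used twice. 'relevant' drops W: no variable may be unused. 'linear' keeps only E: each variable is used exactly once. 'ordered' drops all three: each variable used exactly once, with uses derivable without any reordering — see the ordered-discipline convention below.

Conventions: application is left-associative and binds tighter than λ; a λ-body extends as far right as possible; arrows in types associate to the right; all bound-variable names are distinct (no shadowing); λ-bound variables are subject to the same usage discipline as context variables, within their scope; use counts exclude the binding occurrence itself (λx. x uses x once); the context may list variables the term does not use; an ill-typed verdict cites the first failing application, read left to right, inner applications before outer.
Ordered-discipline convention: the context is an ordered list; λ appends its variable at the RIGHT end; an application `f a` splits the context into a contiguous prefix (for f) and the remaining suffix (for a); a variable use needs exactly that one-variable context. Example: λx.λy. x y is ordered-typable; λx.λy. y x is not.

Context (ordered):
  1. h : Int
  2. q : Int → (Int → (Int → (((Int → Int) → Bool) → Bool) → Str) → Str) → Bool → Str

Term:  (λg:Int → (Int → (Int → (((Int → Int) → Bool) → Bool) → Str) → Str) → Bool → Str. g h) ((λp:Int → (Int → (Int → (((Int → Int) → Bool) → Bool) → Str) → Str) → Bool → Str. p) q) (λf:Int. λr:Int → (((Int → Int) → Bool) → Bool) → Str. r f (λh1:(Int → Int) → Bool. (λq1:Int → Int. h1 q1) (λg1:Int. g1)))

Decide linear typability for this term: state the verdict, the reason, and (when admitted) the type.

yes — h, q, g, p, f, r, h1, q1, g1: one use apiece; term : Bool → Str
use counts: h: 1×; q: 1×; g [bound]: 1×; p [bound]: 1×; f [bound]: 1×; r [bound]: 1×; h1 [bound]: 1×; q1 [bound]: 1×; g1 [bound]: 1×
order of uses: g, h, p, q, r, f, h1, q1, g1
typing: well-typed at Bool → Str
per-discipline verdicts: ordered ✗ · linear ✓ · affine ✓ · relevant ✓ · unrestricted ✓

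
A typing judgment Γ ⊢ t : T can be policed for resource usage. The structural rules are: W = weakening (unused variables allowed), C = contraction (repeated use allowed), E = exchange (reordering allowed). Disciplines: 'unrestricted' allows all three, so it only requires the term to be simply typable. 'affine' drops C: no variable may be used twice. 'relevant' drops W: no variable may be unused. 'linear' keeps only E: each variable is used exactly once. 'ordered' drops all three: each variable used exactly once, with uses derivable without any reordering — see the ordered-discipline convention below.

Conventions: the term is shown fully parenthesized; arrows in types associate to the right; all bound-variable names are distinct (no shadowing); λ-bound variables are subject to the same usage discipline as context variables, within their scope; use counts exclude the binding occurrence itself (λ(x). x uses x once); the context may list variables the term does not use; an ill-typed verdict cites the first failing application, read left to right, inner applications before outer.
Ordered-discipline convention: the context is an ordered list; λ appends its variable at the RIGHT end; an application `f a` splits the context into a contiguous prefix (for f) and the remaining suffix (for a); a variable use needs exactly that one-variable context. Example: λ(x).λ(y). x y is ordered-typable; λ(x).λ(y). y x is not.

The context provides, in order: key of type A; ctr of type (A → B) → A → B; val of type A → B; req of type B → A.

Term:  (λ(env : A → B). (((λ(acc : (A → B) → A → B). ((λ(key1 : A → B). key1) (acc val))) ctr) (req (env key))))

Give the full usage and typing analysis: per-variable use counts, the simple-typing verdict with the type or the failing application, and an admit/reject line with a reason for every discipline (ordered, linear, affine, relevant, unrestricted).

use counts: key ×1, ctr ×1, val ×1, req ×1, env (λ-bound) ×1, acc (λ-bound) ×1, key1 (λ-bound) ×1
left-to-right use order: key1, acc, val, ctr, req, env, key
typing: the term checks, with type (A → B) → B
ordered ✗ (no ordered split (uses run key1, acc, val, ctr, req, env, key))
linear ✓ (key, ctr, val, req, env, acc, key1: one use apiece)
affine ✓ (no duplicate uses among key, ctr, val, req, env, acc, key1)
relevant ✓ (none of key, ctr, val, req, env, acc, key1 goes unused)
unrestricted ✓ (type-checks ((A → B) → B) and nothing is barred)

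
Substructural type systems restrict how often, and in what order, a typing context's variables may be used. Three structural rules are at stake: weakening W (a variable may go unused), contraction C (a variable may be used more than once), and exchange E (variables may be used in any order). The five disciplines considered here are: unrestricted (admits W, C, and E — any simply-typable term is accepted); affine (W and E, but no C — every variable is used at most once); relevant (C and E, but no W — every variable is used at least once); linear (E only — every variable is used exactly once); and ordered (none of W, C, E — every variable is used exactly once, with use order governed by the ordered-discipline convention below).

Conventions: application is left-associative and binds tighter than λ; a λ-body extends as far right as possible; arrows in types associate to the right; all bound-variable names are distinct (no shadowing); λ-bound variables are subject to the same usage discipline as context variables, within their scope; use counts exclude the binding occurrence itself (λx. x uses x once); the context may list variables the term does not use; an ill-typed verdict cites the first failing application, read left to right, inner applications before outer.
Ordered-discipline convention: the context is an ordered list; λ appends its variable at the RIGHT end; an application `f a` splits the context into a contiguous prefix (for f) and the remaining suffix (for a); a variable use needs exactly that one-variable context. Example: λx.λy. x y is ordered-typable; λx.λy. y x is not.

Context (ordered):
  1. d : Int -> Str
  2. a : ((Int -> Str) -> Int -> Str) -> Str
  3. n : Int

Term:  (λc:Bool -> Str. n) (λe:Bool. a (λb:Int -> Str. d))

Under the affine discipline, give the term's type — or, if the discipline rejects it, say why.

term : Int
usage: d: 1×, a: 1×, n: 1×, c (bound): 0×, e (bound): 0×, b (bound): 0×
order of uses: n, a, d
typing: well-typed — term : Int
per-discipline verdicts: ordered ✗; linear ✗; affine ✓; relevant ✗; unrestricted ✓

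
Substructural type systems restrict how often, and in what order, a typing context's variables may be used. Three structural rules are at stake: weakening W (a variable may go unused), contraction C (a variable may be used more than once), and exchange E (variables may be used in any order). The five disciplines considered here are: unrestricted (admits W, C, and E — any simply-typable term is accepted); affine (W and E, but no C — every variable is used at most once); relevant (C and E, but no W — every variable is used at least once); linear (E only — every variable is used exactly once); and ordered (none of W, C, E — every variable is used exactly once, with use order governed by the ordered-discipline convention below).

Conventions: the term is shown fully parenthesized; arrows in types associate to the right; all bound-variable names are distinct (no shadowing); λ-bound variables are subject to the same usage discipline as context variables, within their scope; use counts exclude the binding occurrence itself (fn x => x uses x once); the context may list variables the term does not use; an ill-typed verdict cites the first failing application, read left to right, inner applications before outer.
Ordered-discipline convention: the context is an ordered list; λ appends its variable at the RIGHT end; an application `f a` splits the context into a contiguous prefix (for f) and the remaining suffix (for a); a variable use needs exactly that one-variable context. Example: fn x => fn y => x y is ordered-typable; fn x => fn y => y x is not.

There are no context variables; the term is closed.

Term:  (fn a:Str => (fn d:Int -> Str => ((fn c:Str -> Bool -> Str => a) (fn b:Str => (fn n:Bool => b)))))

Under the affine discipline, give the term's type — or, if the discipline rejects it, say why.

term : Str -> (Int -> Str) -> Str
variable uses: a (λ-bound)=1; d (λ-bound)=0; c (λ-bound)=0; b (λ-bound)=1; n (λ-bound)=0
use order (left to right): a, b
typing: ✓ — Str -> (Int -> Str) -> Str
across the five disciplines: ordered ✗ · linear ✗ · affine ✓ · relevant ✗ · unrestricted ✓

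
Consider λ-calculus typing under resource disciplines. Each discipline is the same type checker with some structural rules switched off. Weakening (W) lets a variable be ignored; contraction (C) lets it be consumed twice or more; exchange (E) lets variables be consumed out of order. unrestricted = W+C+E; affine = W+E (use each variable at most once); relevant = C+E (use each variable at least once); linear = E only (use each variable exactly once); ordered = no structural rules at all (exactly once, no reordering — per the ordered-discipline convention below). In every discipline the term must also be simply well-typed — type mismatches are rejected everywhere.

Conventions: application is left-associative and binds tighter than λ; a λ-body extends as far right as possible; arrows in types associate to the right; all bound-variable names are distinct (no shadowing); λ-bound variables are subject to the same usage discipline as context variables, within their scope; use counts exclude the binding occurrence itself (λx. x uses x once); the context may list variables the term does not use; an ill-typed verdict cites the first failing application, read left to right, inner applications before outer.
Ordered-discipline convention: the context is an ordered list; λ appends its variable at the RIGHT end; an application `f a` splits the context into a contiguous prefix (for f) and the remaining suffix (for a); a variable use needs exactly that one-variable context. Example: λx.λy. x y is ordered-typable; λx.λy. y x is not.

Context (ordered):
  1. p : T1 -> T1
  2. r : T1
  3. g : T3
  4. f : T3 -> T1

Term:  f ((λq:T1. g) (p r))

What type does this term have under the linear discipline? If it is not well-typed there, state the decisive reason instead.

not well-typed under linear — needs weakening: q unused
counts: p: 1×; r: 1×; g: 1×; f: 1×; q (λ-bound): 0×
use order (left to right): f, g, p, r
typing: ✓ — T1
per-discipline verdicts: ordered ✗, linear ✗, affine ✓, relevant ✗, unrestricted ✓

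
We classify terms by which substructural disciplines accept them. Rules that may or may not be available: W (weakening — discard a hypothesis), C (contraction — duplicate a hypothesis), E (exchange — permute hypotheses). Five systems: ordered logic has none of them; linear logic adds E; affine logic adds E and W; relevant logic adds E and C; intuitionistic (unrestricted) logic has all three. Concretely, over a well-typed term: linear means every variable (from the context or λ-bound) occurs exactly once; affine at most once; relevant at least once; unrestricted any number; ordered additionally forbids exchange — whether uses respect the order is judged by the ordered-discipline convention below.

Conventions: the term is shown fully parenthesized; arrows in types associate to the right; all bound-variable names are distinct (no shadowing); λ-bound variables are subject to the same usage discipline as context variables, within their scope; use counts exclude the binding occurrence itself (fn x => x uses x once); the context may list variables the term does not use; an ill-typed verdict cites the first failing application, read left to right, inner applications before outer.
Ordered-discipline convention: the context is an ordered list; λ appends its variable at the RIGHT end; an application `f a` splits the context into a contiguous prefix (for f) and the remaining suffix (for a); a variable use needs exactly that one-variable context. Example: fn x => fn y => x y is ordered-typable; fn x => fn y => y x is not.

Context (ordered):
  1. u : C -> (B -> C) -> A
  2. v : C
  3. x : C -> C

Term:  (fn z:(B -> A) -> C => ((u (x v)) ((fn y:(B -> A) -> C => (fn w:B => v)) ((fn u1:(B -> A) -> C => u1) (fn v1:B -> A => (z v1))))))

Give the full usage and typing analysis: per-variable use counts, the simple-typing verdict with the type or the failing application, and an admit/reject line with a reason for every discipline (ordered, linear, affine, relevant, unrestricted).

counts: u: 1, v: 2, x: 1, z [bound]: 1, y [bound]: 0, w [bound]: 0, u1 [bound]: 1, v1 [bound]: 1
left-to-right use order: u, x, v, v, u1, z, v1
typing: well-typed at ((B -> A) -> C) -> A
ordered: ✗ — uses contraction: v ×2; needs weakening: y, w unused
linear: ✗ — uses contraction: v ×2; needs weakening: y, w unused
affine: ✗ — uses contraction: v ×2
relevant: ✗ — needs weakening: y, w unused
unrestricted: ✓ — simply typable at ((B -> A) -> C) -> A; W, C, E all held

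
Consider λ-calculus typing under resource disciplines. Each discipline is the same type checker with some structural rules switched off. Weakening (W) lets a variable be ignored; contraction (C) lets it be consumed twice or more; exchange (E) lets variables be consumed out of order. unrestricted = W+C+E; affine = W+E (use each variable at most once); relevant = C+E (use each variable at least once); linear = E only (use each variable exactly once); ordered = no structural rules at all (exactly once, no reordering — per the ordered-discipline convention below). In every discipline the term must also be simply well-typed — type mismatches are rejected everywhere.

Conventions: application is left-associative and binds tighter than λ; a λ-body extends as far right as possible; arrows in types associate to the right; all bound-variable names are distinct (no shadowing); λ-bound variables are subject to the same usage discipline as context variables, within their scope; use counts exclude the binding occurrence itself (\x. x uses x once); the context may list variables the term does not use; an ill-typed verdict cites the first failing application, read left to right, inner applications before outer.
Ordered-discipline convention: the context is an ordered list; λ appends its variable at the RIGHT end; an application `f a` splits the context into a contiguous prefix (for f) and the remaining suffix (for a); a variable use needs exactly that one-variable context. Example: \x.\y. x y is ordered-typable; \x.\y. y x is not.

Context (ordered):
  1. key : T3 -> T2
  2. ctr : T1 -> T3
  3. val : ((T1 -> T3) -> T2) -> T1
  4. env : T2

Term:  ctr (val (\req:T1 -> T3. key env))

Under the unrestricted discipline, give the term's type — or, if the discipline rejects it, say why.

not well-typed under unrestricted — fails simple typing
use counts: key: 1, ctr: 1, val: 1, env: 1, req (bound): 0
left-to-right use order: ctr, val, key, env
typing: ill-typed: an argument T2 mismatches the expected T3
all disciplines: ordered ✗, linear ✗, affine ✗, relevant ✗, unrestricted ✗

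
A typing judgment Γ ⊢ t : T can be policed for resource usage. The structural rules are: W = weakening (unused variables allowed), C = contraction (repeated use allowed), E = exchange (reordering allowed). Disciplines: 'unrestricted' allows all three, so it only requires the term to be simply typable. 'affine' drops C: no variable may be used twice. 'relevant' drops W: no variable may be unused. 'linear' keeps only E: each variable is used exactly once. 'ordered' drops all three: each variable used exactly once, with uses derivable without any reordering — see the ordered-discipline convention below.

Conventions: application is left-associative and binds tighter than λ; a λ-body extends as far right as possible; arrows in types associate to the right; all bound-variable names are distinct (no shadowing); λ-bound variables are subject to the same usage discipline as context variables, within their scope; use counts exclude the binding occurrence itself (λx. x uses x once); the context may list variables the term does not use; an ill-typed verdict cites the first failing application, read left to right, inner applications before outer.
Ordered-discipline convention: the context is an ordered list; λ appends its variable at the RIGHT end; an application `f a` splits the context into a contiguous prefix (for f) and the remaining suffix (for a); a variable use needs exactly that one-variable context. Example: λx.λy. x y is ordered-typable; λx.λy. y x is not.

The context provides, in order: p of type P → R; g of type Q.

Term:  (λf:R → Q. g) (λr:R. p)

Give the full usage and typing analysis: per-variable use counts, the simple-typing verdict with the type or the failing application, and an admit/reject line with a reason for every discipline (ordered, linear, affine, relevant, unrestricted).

variable uses: p: 1, g: 1, f (λ-bound): 0, r (λ-bound): 0
uses in reading order: g, p
typing: ill-typed: an application expects R → Q but receives R → P → R
ordered ✗ (the type mismatch rejects it)
linear ✗ (not simply typable)
affine ✗ (fails simple typing)
relevant ✗ (a type mismatch blocks all five)
unrestricted ✗ (the type mismatch rejects it)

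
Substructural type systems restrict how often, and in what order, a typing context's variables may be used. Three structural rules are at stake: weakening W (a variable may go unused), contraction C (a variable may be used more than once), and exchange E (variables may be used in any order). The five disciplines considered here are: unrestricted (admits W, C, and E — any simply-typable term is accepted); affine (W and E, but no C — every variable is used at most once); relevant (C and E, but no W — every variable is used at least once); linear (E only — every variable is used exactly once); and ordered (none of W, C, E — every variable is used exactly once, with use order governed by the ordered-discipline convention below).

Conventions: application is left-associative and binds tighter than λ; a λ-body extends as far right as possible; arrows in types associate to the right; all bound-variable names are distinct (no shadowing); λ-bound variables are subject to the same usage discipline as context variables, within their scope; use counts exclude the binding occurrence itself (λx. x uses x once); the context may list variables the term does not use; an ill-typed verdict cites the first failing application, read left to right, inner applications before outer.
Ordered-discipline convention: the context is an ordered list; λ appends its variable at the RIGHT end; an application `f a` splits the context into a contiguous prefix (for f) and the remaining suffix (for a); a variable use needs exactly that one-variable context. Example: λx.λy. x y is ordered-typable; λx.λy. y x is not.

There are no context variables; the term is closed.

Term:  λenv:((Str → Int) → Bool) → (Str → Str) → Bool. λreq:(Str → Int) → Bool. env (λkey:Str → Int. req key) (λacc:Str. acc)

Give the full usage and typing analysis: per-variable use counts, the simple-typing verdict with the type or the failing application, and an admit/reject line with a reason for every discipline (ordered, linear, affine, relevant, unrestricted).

counts: env [bound]: 1×; req [bound]: 1×; key [bound]: 1×; acc [bound]: 1×
uses in reading order: env, req, key, acc
typing: ✓ — (((Str → Int) → Bool) → (Str → Str) → Bool) → ((Str → Int) → Bool) → Bool
ordered: ✓ — env, req, key, acc once each; derivable with no W/C/E
linear: ✓ — single use per variable (env, req, key, acc)
affine: ✓ — no duplicate uses among env, req, key, acc
relevant: ✓ — env, req, key, acc: all used, weakening unneeded
unrestricted: ✓ — well-typed at (((Str → Int) → Bool) → (Str → Str) → Bool) → ((Str → Int) → Bool) → Bool; no restrictions here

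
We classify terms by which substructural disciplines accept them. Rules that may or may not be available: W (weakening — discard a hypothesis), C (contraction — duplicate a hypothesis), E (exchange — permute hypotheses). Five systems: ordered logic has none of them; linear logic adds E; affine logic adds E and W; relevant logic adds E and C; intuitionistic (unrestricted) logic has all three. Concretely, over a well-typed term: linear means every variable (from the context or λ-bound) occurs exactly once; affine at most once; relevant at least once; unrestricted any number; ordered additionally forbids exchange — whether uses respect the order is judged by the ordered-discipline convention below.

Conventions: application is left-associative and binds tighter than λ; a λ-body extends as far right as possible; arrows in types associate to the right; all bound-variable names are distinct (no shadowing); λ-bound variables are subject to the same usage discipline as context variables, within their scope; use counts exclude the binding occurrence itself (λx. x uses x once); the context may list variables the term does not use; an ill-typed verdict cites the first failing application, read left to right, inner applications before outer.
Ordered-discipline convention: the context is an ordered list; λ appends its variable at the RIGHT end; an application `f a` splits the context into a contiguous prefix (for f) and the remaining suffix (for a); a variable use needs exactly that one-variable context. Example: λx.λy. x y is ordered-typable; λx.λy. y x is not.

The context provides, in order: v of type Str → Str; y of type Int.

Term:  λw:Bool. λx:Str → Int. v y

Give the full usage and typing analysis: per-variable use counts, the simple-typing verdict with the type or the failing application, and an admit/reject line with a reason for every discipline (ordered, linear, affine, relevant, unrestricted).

usage: v: 1×, y: 1×, w (λ-bound): 0×, x (λ-bound): 0×
order of uses: v, y
typing: ill-typed: a function awaiting Str gets Int
ordered: ✗ — the type mismatch rejects it
linear: ✗ — not simply typable
affine: ✗ — fails simple typing
relevant: ✗ — a type mismatch blocks all five
unrestricted: ✗ — the type mismatch rejects it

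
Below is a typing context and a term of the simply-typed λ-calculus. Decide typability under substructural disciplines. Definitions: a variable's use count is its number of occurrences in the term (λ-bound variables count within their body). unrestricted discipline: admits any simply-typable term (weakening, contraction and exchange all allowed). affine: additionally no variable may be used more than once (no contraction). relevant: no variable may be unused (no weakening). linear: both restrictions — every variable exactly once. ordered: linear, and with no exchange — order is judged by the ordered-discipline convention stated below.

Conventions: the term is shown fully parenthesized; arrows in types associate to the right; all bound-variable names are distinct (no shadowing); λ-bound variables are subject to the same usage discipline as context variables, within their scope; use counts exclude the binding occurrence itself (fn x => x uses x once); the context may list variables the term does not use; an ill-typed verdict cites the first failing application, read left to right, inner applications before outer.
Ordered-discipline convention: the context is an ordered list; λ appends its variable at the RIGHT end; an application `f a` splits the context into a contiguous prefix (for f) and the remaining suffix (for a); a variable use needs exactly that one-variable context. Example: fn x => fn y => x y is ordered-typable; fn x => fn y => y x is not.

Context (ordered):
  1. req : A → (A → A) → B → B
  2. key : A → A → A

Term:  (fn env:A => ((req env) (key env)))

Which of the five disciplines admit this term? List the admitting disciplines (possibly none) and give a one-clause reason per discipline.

admitted in: relevant, unrestricted
variable uses: req=1; key=1; env (bound)=2
use order (left to right): req, env, key, env
typing: the term checks, with type A → B → B
ordered: ✗ — env ×2 used more than once (contraction)
linear: ✗ — env ×2 used more than once (contraction)
affine: ✗ — env ×2 used more than once (contraction)
relevant: ✓ — req, key, env: all used, weakening unneeded
unrestricted: ✓ — typability at A → B → B is all that's needed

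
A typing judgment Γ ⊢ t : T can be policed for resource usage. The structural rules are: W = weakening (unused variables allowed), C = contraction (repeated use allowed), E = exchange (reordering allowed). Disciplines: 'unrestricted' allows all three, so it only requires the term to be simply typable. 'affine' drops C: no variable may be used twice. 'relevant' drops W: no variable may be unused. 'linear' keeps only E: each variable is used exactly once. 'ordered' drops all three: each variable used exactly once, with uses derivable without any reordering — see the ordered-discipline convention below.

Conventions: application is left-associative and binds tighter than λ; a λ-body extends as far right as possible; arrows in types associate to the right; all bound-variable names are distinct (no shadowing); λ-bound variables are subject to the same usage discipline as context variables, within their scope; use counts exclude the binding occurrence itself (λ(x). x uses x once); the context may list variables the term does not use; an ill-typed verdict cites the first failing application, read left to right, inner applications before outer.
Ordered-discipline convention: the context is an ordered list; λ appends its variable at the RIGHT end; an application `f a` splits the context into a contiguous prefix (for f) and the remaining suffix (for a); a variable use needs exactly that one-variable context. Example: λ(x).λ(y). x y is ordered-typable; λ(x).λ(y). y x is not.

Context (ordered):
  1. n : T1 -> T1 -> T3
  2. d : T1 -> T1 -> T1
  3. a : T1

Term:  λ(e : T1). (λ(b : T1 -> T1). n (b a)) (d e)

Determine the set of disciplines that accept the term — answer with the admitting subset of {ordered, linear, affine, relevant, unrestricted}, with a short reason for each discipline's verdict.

admitting disciplines: linear, affine, relevant, unrestricted
usage: n=1; d=1; a=1; e [bound]=1; b [bound]=1
use order (left to right): n, b, a, d, e
typing: the term checks, with type T1 -> T1 -> T3
ordered ✗ (no contiguous prefix/suffix split fits n, b, a, d, e)
linear ✓ (each of n, d, a, e, b used exactly once)
affine ✓ (n, d, a, e, b: no repeats, contraction unneeded)
relevant ✓ (every one of n, d, a, e, b appears)
unrestricted ✓ (type-checks (T1 -> T1 -> T3) and nothing is barred)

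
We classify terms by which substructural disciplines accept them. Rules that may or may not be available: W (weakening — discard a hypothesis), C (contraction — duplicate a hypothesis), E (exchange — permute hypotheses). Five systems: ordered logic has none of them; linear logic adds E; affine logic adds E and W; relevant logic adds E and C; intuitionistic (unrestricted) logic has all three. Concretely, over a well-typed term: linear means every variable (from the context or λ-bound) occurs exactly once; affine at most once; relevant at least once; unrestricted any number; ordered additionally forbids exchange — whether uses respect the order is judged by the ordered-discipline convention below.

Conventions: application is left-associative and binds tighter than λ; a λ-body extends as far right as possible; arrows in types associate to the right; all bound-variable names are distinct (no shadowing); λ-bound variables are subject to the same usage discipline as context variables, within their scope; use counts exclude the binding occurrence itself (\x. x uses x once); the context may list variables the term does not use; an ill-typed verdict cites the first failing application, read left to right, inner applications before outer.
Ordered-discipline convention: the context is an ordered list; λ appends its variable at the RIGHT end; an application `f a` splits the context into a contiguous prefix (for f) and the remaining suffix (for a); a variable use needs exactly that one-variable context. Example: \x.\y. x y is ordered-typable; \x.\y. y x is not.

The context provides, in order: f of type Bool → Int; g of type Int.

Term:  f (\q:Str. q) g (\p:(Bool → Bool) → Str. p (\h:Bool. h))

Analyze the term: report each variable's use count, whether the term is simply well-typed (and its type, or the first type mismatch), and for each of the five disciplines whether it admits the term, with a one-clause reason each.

variable uses: f: 1×, g: 1×, q [bound]: 1×, p [bound]: 1×, h [bound]: 1×
left-to-right use order: f, q, g, p, h
typing: ill-typed: argument of type Str → Str where Bool is required
ordered: ✗ — fails simple typing
linear: ✗ — a type mismatch blocks all five
affine: ✗ — the type mismatch rejects it
relevant: ✗ — not simply typable
unrestricted: ✗ — fails simple typing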